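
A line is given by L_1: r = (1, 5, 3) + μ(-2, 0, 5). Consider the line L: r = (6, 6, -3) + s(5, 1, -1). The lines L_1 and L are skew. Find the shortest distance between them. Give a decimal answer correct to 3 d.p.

0.423

Common perpendicular direction n = (-2, 0, 5) × (5, 1, -1) = (-5, 23, -2).
With w = (6, 6, -3) − (1, 5, 3) = (5, 1, -6), w · n = 10.
Distance = |w · n| / |n| = |10| / √558 ≈ 0.423.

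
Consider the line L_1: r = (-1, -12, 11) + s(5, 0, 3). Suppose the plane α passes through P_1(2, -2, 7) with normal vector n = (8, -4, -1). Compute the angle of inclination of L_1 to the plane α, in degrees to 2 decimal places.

α: n·r = n·P_1 gives 8x - 4y - z = 17.
sin θ = |n·v| / (|n||v|) = |37| / (√81 · √34) = 0.70505.
θ ≈ 44.83°.

44.83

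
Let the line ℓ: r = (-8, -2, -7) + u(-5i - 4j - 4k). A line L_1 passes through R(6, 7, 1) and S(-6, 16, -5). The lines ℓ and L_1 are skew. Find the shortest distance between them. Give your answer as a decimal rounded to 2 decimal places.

2.30

A direction vector for L_1 is S − R = (-12, 9, -6).
Common perpendicular direction n = (-5, -4, -4) × (-12, 9, -6) = (60, 18, -93).
With w = (6, 7, 1) − (-8, -2, -7) = (14, 9, 8), w · n = 258.
Distance = |w · n| / |n| = |258| / √12573 ≈ 2.30.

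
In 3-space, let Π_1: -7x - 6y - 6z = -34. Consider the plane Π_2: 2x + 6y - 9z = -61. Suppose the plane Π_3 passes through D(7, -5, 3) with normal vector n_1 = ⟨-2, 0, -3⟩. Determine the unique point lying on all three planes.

(4, -4, 5)

Π_3: n_1·r = n_1·D gives -2x - 3z = -23.
Solving the 3×3 linear system -7x - 6y - 6z = -34, 2x + 6y - 9z = -61, -2x - 3z = -23 (e.g. by elimination or Cramer's rule, determinant = -90) gives (4, -4, 5).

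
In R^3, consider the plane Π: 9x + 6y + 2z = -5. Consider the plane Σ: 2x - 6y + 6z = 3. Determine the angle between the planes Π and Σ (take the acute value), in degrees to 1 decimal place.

86.4

cos θ = |n₁·n₂| / (|n₁||n₂|) = |-6| / (√121 · √76).
θ = arccos(0.06257) ≈ 86.4°.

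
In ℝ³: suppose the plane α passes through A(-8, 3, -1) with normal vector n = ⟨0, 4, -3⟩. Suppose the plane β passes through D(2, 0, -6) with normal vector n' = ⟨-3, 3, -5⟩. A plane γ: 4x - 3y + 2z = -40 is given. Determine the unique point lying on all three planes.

(-7, 6, 3)

α: n·r = n·A gives 4y - 3z = 15.
β: n'·r = n'·D gives -3x + 3y - 5z = 24.
Solving the 3×3 linear system 4y - 3z = 15, -3x + 3y - 5z = 24, 4x - 3y + 2z = -40 (e.g. by elimination or Cramer's rule, determinant = -47) gives (-7, 6, 3).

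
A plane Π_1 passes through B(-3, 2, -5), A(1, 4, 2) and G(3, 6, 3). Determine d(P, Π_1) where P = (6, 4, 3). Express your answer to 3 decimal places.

3.473

BA = (4, 2, 7), BG = (6, 4, 8); a normal to Π_1 is BA × BG = (-12, 10, 4).
Using B: Π_1 has equation -12x + 10y + 4z = 36.
n·P − d = (-12)·(6) + (10)·(4) + (4)·(3) − 36 = -56; |n| = √260.
Distance = |-56| / √260 = 56/√260 ≈ 3.473.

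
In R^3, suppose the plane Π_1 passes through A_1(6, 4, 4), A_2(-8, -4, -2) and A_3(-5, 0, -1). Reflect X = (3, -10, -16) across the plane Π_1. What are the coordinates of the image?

A_1A_2 = (-14, -8, -6), A_1A_3 = (-11, -4, -5); a normal to Π_1 is A_1A_2 × A_1A_3 = (16, -4, -32).
Using A_1: Π_1 has equation 16x - 4y - 32z = -48.
λ = (n·X − d)/|n|² = (600 − (-48))/1296 = 1/2.
Reflection = X − 2λn = (3, -10, -16) − 1·(16, -4, -32) = (-13, -6, 16).

(-13, -6, 16)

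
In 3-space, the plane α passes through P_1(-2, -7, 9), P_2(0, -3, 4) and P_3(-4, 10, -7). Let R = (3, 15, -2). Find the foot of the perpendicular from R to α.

P_1P_2 = (2, 4, -5), P_1P_3 = (-2, 17, -16); a normal to α is P_1P_2 × P_1P_3 = (21, 42, 42).
Using P_1: α has equation 21x + 42y + 42z = 42.
Foot = R − λn with λ = (n·R − d)/|n|² = (609 − 42)/3969 = 1/7.
Foot = (3, 15, -2) − (1/7)·(21, 42, 42) = (0, 9, -8).

(0, 9, -8)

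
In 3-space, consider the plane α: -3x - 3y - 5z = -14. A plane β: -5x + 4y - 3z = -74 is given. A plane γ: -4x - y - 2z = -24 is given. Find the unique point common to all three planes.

Solving the 3×3 linear system -3x - 3y - 5z = -14, -5x + 4y - 3z = -74, -4x - y - 2z = -24 (e.g. by elimination or Cramer's rule, determinant = -78) gives (6, -8, 4).

(6, -8, 4)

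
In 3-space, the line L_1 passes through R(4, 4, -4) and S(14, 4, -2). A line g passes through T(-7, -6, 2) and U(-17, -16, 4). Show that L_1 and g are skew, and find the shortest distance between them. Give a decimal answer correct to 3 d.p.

A direction vector for L_1 is S − R = (10, 0, 2).
A direction vector for g is U − T = (-10, -10, 2).
Common perpendicular direction n = (10, 0, 2) × (-10, -10, 2) = (20, -40, -100).
With w = (-7, -6, 2) − (4, 4, -4) = (-11, -10, 6), w · n = -420.
Since n ≠ 0 the lines are not parallel, and w · n = -420 ≠ 0 so they do not intersect; hence they are skew.
Distance = |w · n| / |n| = |-420| / √12000 ≈ 3.834.

3.834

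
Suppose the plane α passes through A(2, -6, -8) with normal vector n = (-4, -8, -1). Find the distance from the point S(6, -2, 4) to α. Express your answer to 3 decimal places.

α: n·r = n·A gives -4x - 8y - z = 48.
n·S − d = (-4)·(6) + (-8)·(-2) + (-1)·(4) − 48 = -60; |n| = √81.
Distance = |-60| / √81 = 60/√81 ≈ 6.667.

6.667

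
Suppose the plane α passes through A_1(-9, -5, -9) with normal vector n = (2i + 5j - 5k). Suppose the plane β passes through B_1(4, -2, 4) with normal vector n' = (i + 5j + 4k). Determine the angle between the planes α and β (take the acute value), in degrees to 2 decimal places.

α: n·r = n·A_1 gives 2x + 5y - 5z = 2.
β: n'·r = n'·B_1 gives x + 5y + 4z = 10.
cos θ = |n₁·n₂| / (|n₁||n₂|) = |7| / (√54 · √42).
θ = arccos(0.14699) ≈ 81.55°.

81.55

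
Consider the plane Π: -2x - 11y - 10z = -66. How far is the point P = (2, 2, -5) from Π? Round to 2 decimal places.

n·P − d = (-2)·(2) + (-11)·(2) + (-10)·(-5) − (-66) = 90; |n| = √225.
Distance = |90| / √225 = 90/√225 ≈ 6.00.

6.00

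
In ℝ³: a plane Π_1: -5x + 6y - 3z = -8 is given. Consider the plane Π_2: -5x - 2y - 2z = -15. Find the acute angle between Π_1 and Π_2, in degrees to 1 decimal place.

cos θ = |n₁·n₂| / (|n₁||n₂|) = |19| / (√70 · √33).
θ = arccos(0.39532) ≈ 66.7°.

66.7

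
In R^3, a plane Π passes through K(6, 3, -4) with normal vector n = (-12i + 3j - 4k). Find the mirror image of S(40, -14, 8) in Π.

Π: n·r = n·K gives -12x + 3y - 4z = -47.
λ = (n·S − d)/|n|² = (-554 − (-47))/169 = -3.
Reflection = S − 2λn = (40, -14, 8) − (-6)·(-12, 3, -4) = (-32, 4, -16).

(-32, 4, -16)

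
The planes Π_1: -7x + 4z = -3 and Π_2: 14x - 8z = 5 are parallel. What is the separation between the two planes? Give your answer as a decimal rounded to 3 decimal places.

0.062

Rescale Π_2 by 1/(-2): -7x + 4z = -5/2. Then distance = |-3 − (-5/2)| / √65 ≈ 0.062.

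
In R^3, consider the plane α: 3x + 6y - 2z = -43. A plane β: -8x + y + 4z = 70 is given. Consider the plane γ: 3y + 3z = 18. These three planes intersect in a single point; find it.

Solving the 3×3 linear system 3x + 6y - 2z = -43, -8x + y + 4z = 70, 3y + 3z = 18 (e.g. by elimination or Cramer's rule, determinant = 165) gives (-5, -2, 8).

(-5, -2, 8)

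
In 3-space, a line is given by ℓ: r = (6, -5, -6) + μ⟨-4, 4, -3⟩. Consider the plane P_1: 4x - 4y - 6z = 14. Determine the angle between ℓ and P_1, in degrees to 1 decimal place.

15.4

sin θ = |n·v| / (|n||v|) = |-14| / (√68 · √41) = 0.26514.
θ ≈ 15.4°.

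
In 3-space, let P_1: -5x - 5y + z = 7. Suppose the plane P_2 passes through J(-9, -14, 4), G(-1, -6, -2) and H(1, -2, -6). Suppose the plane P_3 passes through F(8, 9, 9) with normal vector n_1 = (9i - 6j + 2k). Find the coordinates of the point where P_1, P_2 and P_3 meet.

(2, -4, -3)

JG = (8, 8, -6), JH = (10, 12, -10); a normal to P_2 is JG × JH = (-8, 20, 16).
Using J: P_2 has equation -8x + 20y + 16z = -144.
P_3: n_1·r = n_1·F gives 9x - 6y + 2z = 36.
Solving the 3×3 linear system -5x - 5y + z = 7, -8x + 20y + 16z = -144, 9x - 6y + 2z = 36 (e.g. by elimination or Cramer's rule, determinant = -1612) gives (2, -4, -3).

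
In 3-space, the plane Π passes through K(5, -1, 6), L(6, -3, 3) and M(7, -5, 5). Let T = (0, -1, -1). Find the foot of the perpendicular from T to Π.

(4, 1, -1)

KL = (1, -2, -3), KM = (2, -4, -1); a normal to Π is KL × KM = (-10, -5, 0).
Using K: Π has equation -10x - 5y = -45.
Foot = T − λn with λ = (n·T − d)/|n|² = (5 − (-45))/125 = 2/5.
Foot = (0, -1, -1) − (2/5)·(-10, -5, 0) = (4, 1, -1).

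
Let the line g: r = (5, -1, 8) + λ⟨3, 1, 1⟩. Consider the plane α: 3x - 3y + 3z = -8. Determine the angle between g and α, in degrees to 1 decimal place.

31.5

sin θ = |n·v| / (|n||v|) = |9| / (√27 · √11) = 0.52223.
θ ≈ 31.5°.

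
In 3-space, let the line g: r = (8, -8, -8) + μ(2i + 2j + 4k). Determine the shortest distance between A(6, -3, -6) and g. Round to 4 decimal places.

4.9833

Taking (8, -8, -8) on g with direction v = (2, 2, 4): w = A − (8, -8, -8) = (-2, 5, 2), and w × v = (16, 12, -14).
Distance = |w × v| / |v| = √596 / √24 ≈ 4.9833.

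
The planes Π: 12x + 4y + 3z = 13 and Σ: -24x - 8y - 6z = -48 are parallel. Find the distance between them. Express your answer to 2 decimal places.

Rescale Σ by 1/(-2): 12x + 4y + 3z = 24. Then distance = |13 − 24| / √169 ≈ 0.85.

0.85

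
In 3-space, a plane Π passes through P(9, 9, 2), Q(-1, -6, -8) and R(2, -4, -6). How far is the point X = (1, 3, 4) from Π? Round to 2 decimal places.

PQ = (-10, -15, -10), PR = (-7, -13, -8); a normal to Π is PQ × PR = (-10, -10, 25).
Using P: Π has equation -10x - 10y + 25z = -130.
n·X − d = (-10)·(1) + (-10)·(3) + (25)·(4) − (-130) = 190; |n| = √825.
Distance = |190| / √825 = 190/√825 ≈ 6.61.

6.61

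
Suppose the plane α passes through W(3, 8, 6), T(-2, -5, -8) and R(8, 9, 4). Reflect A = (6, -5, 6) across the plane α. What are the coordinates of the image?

(-2, 11, -6)

WT = (-5, -13, -14), WR = (5, 1, -2); a normal to α is WT × WR = (40, -80, 60).
Using W: α has equation 40x - 80y + 60z = -160.
λ = (n·A − d)/|n|² = (1000 − (-160))/11600 = 1/10.
Reflection = A − 2λn = (6, -5, 6) − (1/5)·(40, -80, 60) = (-2, 11, -6).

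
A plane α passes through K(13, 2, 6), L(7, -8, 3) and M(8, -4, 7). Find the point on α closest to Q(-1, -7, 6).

(3, -10, 8)

KL = (-6, -10, -3), KM = (-5, -6, 1); a normal to α is KL × KM = (-28, 21, -14).
Using K: α has equation -28x + 21y - 14z = -406.
Foot = Q − λn with λ = (n·Q − d)/|n|² = (-203 − (-406))/1421 = 1/7.
Foot = (-1, -7, 6) − (1/7)·(-28, 21, -14) = (3, -10, 8).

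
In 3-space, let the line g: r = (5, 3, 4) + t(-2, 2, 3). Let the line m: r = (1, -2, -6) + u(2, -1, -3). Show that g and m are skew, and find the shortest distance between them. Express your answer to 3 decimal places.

Common perpendicular direction n = (-2, 2, 3) × (2, -1, -3) = (-3, 0, -2).
With w = (1, -2, -6) − (5, 3, 4) = (-4, -5, -10), w · n = 32.
Since n ≠ 0 the lines are not parallel, and w · n = 32 ≠ 0 so they do not intersect; hence they are skew.
Distance = |w · n| / |n| = |32| / √13 ≈ 8.875.

8.875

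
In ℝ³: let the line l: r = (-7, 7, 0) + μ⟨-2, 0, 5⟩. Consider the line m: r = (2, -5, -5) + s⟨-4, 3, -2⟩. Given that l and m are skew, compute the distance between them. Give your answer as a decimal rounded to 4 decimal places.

6.3254

Common perpendicular direction n = (-2, 0, 5) × (-4, 3, -2) = (-15, -24, -6).
With w = (2, -5, -5) − (-7, 7, 0) = (9, -12, -5), w · n = 183.
Distance = |w · n| / |n| = |183| / √837 ≈ 6.3254.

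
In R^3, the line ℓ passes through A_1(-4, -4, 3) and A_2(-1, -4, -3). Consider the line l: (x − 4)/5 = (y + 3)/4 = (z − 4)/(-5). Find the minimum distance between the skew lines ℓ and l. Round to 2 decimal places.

A direction vector for ℓ is A_2 − A_1 = (3, 0, -6).
l has direction (5, 4, -5) through (4, -3, 4).
Common perpendicular direction n = (3, 0, -6) × (5, 4, -5) = (24, -15, 12).
With w = (4, -3, 4) − (-4, -4, 3) = (8, 1, 1), w · n = 189.
Distance = |w · n| / |n| = |189| / √945 ≈ 6.15.

6.15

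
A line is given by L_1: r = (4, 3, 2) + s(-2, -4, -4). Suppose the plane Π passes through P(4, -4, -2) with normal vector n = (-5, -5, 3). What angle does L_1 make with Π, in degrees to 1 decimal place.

23.0

Π: n·r = n·P gives -5x - 5y + 3z = -6.
sin θ = |n·v| / (|n||v|) = |18| / (√59 · √36) = 0.39057.
θ ≈ 23.0°.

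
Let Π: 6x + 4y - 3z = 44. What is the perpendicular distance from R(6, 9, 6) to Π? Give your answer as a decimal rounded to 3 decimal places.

1.280

n·R − d = (6)·(6) + (4)·(9) + (-3)·(6) − 44 = 10; |n| = √61.
Distance = |10| / √61 = 10/√61 ≈ 1.280.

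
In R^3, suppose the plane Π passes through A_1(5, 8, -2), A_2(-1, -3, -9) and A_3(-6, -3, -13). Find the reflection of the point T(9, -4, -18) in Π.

A_1A_2 = (-6, -11, -7), A_1A_3 = (-11, -11, -11); a normal to Π is A_1A_2 × A_1A_3 = (44, 11, -55).
Using A_1: Π has equation 44x + 11y - 55z = 418.
λ = (n·T − d)/|n|² = (1342 − 418)/5082 = 2/11.
Reflection = T − 2λn = (9, -4, -18) − (4/11)·(44, 11, -55) = (-7, -8, 2).

(-7, -8, 2)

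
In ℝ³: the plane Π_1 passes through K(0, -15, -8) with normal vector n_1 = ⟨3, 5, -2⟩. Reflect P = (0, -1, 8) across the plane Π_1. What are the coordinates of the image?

Π_1: n_1·r = n_1·K gives 3x + 5y - 2z = -59.
λ = (n·P − d)/|n|² = (-21 − (-59))/38 = 1.
Reflection = P − 2λn = (0, -1, 8) − 2·(3, 5, -2) = (-6, -11, 12).

(-6, -11, 12)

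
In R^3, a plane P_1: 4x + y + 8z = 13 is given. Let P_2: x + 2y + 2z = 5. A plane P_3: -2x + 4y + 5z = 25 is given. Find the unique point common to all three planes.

(-3, 1, 3)

Solving the 3×3 linear system 4x + y + 8z = 13, x + 2y + 2z = 5, -2x + 4y + 5z = 25 (e.g. by elimination or Cramer's rule, determinant = 63) gives (-3, 1, 3).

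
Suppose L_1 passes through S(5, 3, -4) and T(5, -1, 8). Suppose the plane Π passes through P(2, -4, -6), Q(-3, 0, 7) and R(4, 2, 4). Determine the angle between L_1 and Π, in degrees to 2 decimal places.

A direction vector for L_1 is T − S = (0, -4, 12).
PQ = (-5, 4, 13), PR = (2, 6, 10); a normal to Π is PQ × PR = (-38, 76, -38).
Using P: Π has equation -38x + 76y - 38z = -152.
sin θ = |n·v| / (|n||v|) = |-760| / (√8664 · √160) = 0.64550.
θ ≈ 40.20°.

40.20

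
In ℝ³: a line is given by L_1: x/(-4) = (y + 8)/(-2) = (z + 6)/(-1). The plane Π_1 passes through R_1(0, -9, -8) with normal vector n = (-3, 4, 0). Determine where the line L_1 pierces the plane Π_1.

L_1 has direction (-4, -2, -1) through (0, -8, -6).
Π_1: n·r = n·R_1 gives -3x + 4y = -36.
Substitute r = (0, -8, -6) + t(-4, -2, -1) into the plane: -32 + 4t = -36, so t = -1.
Intersection: (0, -8, -6) + (-1)·(-4, -2, -1) = (4, -6, -5).

(4, -6, -5)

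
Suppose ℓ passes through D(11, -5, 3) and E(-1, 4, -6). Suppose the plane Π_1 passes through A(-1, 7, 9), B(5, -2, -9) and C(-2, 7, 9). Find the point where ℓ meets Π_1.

A direction vector for ℓ is E − D = (-12, 9, -9).
AB = (6, -9, -18), AC = (-1, 0, 0); a normal to Π_1 is AB × AC = (0, 18, -9).
Using A: Π_1 has equation 18y - 9z = 45.
Substitute r = (11, -5, 3) + t(-12, 9, -9) into the plane: -117 + 243t = 45, so t = 2/3.
Intersection: (11, -5, 3) + (2/3)·(-12, 9, -9) = (3, 1, -3).

(3, 1, -3)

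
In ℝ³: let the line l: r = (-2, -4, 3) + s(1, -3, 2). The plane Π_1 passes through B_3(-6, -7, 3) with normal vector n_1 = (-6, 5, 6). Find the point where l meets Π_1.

(-3, -1, 1)

Π_1: n_1·r = n_1·B_3 gives -6x + 5y + 6z = 19.
Substitute r = (-2, -4, 3) + t(1, -3, 2) into the plane: 10 + (-9)t = 19, so t = -1.
Intersection: (-2, -4, 3) + (-1)·(1, -3, 2) = (-3, -1, 1).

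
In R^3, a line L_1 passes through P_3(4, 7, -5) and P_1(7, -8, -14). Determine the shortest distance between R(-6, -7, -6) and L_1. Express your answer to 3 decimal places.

13.550

A direction vector for L_1 is P_1 − P_3 = (3, -15, -9).
Taking (4, 7, -5) on L_1 with direction v = (3, -15, -9): w = R − (4, 7, -5) = (-10, -14, -1), and w × v = (111, -93, 192).
Distance = |w × v| / |v| = √57834 / √315 ≈ 13.550.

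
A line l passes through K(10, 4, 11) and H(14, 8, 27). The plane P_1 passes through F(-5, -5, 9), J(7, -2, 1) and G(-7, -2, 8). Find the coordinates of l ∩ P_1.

A direction vector for l is H − K = (4, 4, 16).
FJ = (12, 3, -8), FG = (-2, 3, -1); a normal to P_1 is FJ × FG = (21, 28, 42).
Using F: P_1 has equation 21x + 28y + 42z = 133.
Substitute r = (10, 4, 11) + t(4, 4, 16) into the plane: 784 + 868t = 133, so t = -3/4.
Intersection: (10, 4, 11) + (-3/4)·(4, 4, 16) = (7, 1, -1).

(7, 1, -1)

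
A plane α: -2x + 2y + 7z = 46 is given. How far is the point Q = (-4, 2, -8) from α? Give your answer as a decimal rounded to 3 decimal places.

n·Q − d = (-2)·(-4) + (2)·(2) + (7)·(-8) − 46 = -90; |n| = √57.
Distance = |-90| / √57 = 90/√57 ≈ 11.921.

11.921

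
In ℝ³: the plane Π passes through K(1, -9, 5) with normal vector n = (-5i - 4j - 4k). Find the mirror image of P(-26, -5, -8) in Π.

Π: n·r = n·K gives -5x - 4y - 4z = 11.
λ = (n·P − d)/|n|² = (182 − 11)/57 = 3.
Reflection = P − 2λn = (-26, -5, -8) − 6·(-5, -4, -4) = (4, 19, 16).

(4, 19, 16)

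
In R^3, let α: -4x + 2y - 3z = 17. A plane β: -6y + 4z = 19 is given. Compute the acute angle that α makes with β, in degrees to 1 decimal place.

51.8

cos θ = |n₁·n₂| / (|n₁||n₂|) = |-24| / (√29 · √52).
θ = arccos(0.61803) ≈ 51.8°.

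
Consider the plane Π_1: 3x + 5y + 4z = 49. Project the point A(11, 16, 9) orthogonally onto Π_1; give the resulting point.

Foot = A − λn with λ = (n·A − d)/|n|² = (149 − 49)/50 = 2.
Foot = (11, 16, 9) − 2·(3, 5, 4) = (5, 6, 1).

(5, 6, 1)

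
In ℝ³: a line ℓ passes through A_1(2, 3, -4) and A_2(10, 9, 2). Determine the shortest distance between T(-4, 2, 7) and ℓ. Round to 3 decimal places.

A direction vector for ℓ is A_2 − A_1 = (8, 6, 6).
Taking (2, 3, -4) on ℓ with direction v = (8, 6, 6): w = T − (2, 3, -4) = (-6, -1, 11), and w × v = (-72, 124, -28).
Distance = |w × v| / |v| = √21344 / √136 ≈ 12.528.

12.528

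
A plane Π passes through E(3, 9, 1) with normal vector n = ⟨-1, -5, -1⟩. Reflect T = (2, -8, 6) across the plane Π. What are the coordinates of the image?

Π: n·r = n·E gives -x - 5y - z = -49.
λ = (n·T − d)/|n|² = (32 − (-49))/27 = 3.
Reflection = T − 2λn = (2, -8, 6) − 6·(-1, -5, -1) = (8, 22, 12).

(8, 22, 12)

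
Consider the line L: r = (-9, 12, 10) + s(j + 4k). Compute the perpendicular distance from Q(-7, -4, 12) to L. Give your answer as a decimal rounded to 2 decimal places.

16.13

Taking (-9, 12, 10) on L with direction v = (0, 1, 4): w = Q − (-9, 12, 10) = (2, -16, 2), and w × v = (-66, -8, 2).
Distance = |w × v| / |v| = √4424 / √17 ≈ 16.13.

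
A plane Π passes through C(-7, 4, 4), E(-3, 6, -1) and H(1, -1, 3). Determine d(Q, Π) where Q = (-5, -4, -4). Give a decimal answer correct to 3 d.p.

CE = (4, 2, -5), CH = (8, -5, -1); a normal to Π is CE × CH = (-27, -36, -36).
Using C: Π has equation -27x - 36y - 36z = -99.
n·Q − d = (-27)·(-5) + (-36)·(-4) + (-36)·(-4) − (-99) = 522; |n| = √3321.
Distance = |522| / √3321 = 522/√3321 ≈ 9.058.

9.058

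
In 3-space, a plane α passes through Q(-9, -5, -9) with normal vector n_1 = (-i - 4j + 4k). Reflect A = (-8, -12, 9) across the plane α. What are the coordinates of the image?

(-2, 12, -15)

α: n_1·r = n_1·Q gives -x - 4y + 4z = -7.
λ = (n·A − d)/|n|² = (92 − (-7))/33 = 3.
Reflection = A − 2λn = (-8, -12, 9) − 6·(-1, -4, 4) = (-2, 12, -15).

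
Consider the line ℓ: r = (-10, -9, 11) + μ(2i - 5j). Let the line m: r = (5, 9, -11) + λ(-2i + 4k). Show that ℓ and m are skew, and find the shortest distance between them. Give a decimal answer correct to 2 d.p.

9.43

Common perpendicular direction n = (2, -5, 0) × (-2, 0, 4) = (-20, -8, -10).
With w = (5, 9, -11) − (-10, -9, 11) = (15, 18, -22), w · n = -224.
Since n ≠ 0 the lines are not parallel, and w · n = -224 ≠ 0 so they do not intersect; hence they are skew.
Distance = |w · n| / |n| = |-224| / √564 ≈ 9.43.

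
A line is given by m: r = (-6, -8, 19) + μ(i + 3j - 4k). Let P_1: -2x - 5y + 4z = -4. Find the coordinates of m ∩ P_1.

(-2, 4, 3)

Substitute r = (-6, -8, 19) + t(1, 3, -4) into the plane: 128 + (-33)t = -4, so t = 4.
Intersection: (-6, -8, 19) + 4·(1, 3, -4) = (-2, 4, 3).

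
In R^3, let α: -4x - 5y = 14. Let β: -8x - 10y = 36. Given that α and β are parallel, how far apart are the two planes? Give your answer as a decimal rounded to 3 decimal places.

Rescale β by 1/2: -4x - 5y = 18. Then distance = |14 − 18| / √41 ≈ 0.625.

0.625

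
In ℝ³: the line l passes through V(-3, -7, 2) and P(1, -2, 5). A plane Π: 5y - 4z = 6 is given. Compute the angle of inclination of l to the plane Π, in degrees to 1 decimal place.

16.7

A direction vector for l is P − V = (4, 5, 3).
sin θ = |n·v| / (|n||v|) = |13| / (√41 · √50) = 0.28712.
θ ≈ 16.7°.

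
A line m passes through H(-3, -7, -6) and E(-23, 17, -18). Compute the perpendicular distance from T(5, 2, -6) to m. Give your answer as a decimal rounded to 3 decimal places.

A direction vector for m is E − H = (-20, 24, -12).
Taking (-3, -7, -6) on m with direction v = (-20, 24, -12): w = T − (-3, -7, -6) = (8, 9, 0), and w × v = (-108, 96, 372).
Distance = |w × v| / |v| = √159264 / √1120 ≈ 11.925.

11.925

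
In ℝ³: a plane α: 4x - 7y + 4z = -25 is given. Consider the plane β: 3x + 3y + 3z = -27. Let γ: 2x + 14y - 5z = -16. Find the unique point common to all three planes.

(-6, -1, -2)

Solving the 3×3 linear system 4x - 7y + 4z = -25, 3x + 3y + 3z = -27, 2x + 14y - 5z = -16 (e.g. by elimination or Cramer's rule, determinant = -231) gives (-6, -1, -2).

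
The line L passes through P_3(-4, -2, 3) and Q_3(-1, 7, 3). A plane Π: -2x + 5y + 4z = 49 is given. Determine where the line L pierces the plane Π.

A direction vector for L is Q_3 − P_3 = (3, 9, 0).
Substitute r = (-4, -2, 3) + t(3, 9, 0) into the plane: 10 + 39t = 49, so t = 1.
Intersection: (-4, -2, 3) + 1·(3, 9, 0) = (-1, 7, 3).

(-1, 7, 3)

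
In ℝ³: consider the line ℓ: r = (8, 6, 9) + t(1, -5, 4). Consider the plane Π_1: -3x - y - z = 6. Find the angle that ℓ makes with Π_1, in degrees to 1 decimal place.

sin θ = |n·v| / (|n||v|) = |-2| / (√11 · √42) = 0.09305.
θ ≈ 5.3°.

5.3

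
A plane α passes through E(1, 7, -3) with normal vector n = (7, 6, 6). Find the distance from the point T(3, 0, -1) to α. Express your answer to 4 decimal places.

α: n·r = n·E gives 7x + 6y + 6z = 31.
n·T − d = (7)·(3) + (6)·(0) + (6)·(-1) − 31 = -16; |n| = √121.
Distance = |-16| / √121 = 16/√121 ≈ 1.4545.

1.4545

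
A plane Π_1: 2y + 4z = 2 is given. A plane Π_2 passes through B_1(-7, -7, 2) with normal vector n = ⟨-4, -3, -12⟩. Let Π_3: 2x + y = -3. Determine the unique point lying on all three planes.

Π_2: n·r = n·B_1 gives -4x - 3y - 12z = 25.
Solving the 3×3 linear system 2y + 4z = 2, -4x - 3y - 12z = 25, 2x + y = -3 (e.g. by elimination or Cramer's rule, determinant = -40) gives (-4, 5, -2).

(-4, 5, -2)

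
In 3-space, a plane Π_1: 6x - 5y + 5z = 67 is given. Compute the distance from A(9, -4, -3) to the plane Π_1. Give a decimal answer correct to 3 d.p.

n·A − d = (6)·(9) + (-5)·(-4) + (5)·(-3) − 67 = -8; |n| = √86.
Distance = |-8| / √86 = 8/√86 ≈ 0.863.

0.863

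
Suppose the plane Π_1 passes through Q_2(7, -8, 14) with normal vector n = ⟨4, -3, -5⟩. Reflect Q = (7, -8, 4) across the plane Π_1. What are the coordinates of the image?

Π_1: n·r = n·Q_2 gives 4x - 3y - 5z = -18.
λ = (n·Q − d)/|n|² = (32 − (-18))/50 = 1.
Reflection = Q − 2λn = (7, -8, 4) − 2·(4, -3, -5) = (-1, -2, 14).

(-1, -2, 14)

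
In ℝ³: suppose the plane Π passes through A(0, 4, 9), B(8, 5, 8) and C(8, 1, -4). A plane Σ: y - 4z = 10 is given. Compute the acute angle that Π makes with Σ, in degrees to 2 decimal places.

57.98

AB = (8, 1, -1), AC = (8, -3, -13); a normal to Π is AB × AC = (-16, 96, -32).
Using A: Π has equation -16x + 96y - 32z = 96.
cos θ = |n₁·n₂| / (|n₁||n₂|) = |224| / (√10496 · √17).
θ = arccos(0.53029) ≈ 57.98°.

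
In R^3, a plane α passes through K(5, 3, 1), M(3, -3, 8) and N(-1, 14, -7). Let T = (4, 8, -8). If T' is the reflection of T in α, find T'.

(6, 12, -4)

KM = (-2, -6, 7), KN = (-6, 11, -8); a normal to α is KM × KN = (-29, -58, -58).
Using K: α has equation -29x - 58y - 58z = -377.
λ = (n·T − d)/|n|² = (-116 − (-377))/7569 = 1/29.
Reflection = T − 2λn = (4, 8, -8) − (2/29)·(-29, -58, -58) = (6, 12, -4).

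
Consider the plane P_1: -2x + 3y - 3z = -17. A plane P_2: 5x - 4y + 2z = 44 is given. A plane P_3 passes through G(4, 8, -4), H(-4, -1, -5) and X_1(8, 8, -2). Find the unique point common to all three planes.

GH = (-8, -9, -1), GX_1 = (4, 0, 2); a normal to P_3 is GH × GX_1 = (-18, 12, 36).
Using G: P_3 has equation -18x + 12y + 36z = -120.
Solving the 3×3 linear system -2x + 3y - 3z = -17, 5x - 4y + 2z = 44, -18x + 12y + 36z = -120 (e.g. by elimination or Cramer's rule, determinant = -276) gives (10, 2, 1).

(10, 2, 1)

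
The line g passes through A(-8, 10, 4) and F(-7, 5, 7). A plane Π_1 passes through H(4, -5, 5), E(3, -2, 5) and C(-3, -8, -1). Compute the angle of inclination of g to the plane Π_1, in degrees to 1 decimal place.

A direction vector for g is F − A = (1, -5, 3).
HE = (-1, 3, 0), HC = (-7, -3, -6); a normal to Π_1 is HE × HC = (-18, -6, 24).
Using H: Π_1 has equation -18x - 6y + 24z = 78.
sin θ = |n·v| / (|n||v|) = |84| / (√936 · √35) = 0.46410.
θ ≈ 27.7°.

27.7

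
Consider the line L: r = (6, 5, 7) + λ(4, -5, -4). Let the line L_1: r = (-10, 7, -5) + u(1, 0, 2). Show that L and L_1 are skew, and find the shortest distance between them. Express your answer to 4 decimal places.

Common perpendicular direction n = (4, -5, -4) × (1, 0, 2) = (-10, -12, 5).
With w = (-10, 7, -5) − (6, 5, 7) = (-16, 2, -12), w · n = 76.
Since n ≠ 0 the lines are not parallel, and w · n = 76 ≠ 0 so they do not intersect; hence they are skew.
Distance = |w · n| / |n| = |76| / √269 ≈ 4.6338.

4.6338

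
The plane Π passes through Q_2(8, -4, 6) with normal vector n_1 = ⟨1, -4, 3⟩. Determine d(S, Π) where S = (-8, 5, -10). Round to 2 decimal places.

Π: n_1·r = n_1·Q_2 gives x - 4y + 3z = 42.
n·S − d = (1)·(-8) + (-4)·(5) + (3)·(-10) − 42 = -100; |n| = √26.
Distance = |-100| / √26 = 100/√26 ≈ 19.61.

19.61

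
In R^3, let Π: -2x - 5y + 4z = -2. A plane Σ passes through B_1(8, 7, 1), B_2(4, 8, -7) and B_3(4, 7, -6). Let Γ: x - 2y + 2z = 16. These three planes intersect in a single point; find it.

B_1B_2 = (-4, 1, -8), B_1B_3 = (-4, 0, -7); a normal to Σ is B_1B_2 × B_1B_3 = (-7, 4, 4).
Using B_1: Σ has equation -7x + 4y + 4z = -24.
Solving the 3×3 linear system -2x - 5y + 4z = -2, -7x + 4y + 4z = -24, x - 2y + 2z = 16 (e.g. by elimination or Cramer's rule, determinant = -82) gives (8, 2, 6).

(8, 2, 6)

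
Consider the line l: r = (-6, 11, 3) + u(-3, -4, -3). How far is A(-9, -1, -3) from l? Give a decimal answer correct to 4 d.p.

Taking (-6, 11, 3) on l with direction v = (-3, -4, -3): w = A − (-6, 11, 3) = (-3, -12, -6), and w × v = (12, 9, -24).
Distance = |w × v| / |v| = √801 / √34 ≈ 4.8537.

4.8537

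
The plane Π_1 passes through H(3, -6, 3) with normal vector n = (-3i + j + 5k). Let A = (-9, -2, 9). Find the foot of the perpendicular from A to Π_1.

(-3, -4, -1)

Π_1: n·r = n·H gives -3x + y + 5z = 0.
Foot = A − λn with λ = (n·A − d)/|n|² = (70 − 0)/35 = 2.
Foot = (-9, -2, 9) − 2·(-3, 1, 5) = (-3, -4, -1).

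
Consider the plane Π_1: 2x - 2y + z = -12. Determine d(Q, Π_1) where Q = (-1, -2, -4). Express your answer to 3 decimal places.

n·Q − d = (2)·(-1) + (-2)·(-2) + (1)·(-4) − (-12) = 10; |n| = √9.
Distance = |10| / √9 = 10/√9 ≈ 3.333.

3.333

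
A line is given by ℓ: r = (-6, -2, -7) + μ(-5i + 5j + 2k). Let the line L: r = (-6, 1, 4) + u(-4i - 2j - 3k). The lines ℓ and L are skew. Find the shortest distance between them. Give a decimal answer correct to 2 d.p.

Common perpendicular direction n = (-5, 5, 2) × (-4, -2, -3) = (-11, -23, 30).
With w = (-6, 1, 4) − (-6, -2, -7) = (0, 3, 11), w · n = 261.
Distance = |w · n| / |n| = |261| / √1550 ≈ 6.63.

6.63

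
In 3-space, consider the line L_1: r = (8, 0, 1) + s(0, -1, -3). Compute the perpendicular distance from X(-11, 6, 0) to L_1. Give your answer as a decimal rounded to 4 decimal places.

Taking (8, 0, 1) on L_1 with direction v = (0, -1, -3): w = X − (8, 0, 1) = (-19, 6, -1), and w × v = (-19, -57, 19).
Distance = |w × v| / |v| = √3971 / √10 ≈ 19.9274.

19.9274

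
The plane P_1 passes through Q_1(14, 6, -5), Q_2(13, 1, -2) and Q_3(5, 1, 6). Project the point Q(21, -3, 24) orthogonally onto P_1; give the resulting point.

Q_1Q_2 = (-1, -5, 3), Q_1Q_3 = (-9, -5, 11); a normal to P_1 is Q_1Q_2 × Q_1Q_3 = (-40, -16, -40).
Using Q_1: P_1 has equation -40x - 16y - 40z = -456.
Foot = Q − λn with λ = (n·Q − d)/|n|² = (-1752 − (-456))/3456 = -3/8.
Foot = (21, -3, 24) − (-3/8)·(-40, -16, -40) = (6, -9, 9).

(6, -9, 9)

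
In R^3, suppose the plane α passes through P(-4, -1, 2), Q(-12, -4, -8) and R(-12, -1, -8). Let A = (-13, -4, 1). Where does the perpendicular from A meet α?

(-8, -4, -3)

PQ = (-8, -3, -10), PR = (-8, 0, -10); a normal to α is PQ × PR = (30, 0, -24).
Using P: α has equation 30x - 24z = -168.
Foot = A − λn with λ = (n·A − d)/|n|² = (-414 − (-168))/1476 = -1/6.
Foot = (-13, -4, 1) − (-1/6)·(30, 0, -24) = (-8, -4, -3).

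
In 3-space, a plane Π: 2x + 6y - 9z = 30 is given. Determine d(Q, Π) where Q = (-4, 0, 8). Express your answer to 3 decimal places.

10.000

n·Q − d = (2)·(-4) + (6)·(0) + (-9)·(8) − 30 = -110; |n| = √121.
Distance = |-110| / √121 = 110/√121 ≈ 10.000.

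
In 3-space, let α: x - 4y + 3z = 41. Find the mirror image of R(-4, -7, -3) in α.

(-2, -15, 3)

λ = (n·R − d)/|n|² = (15 − 41)/26 = -1.
Reflection = R − 2λn = (-4, -7, -3) − (-2)·(1, -4, 3) = (-2, -15, 3).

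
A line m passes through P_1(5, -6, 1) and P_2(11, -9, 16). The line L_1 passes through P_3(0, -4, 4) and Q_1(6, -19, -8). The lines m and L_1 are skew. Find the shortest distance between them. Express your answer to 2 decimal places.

3.79

A direction vector for m is P_2 − P_1 = (6, -3, 15).
A direction vector for L_1 is Q_1 − P_3 = (6, -15, -12).
Common perpendicular direction n = (6, -3, 15) × (6, -15, -12) = (261, 162, -72).
With w = (0, -4, 4) − (5, -6, 1) = (-5, 2, 3), w · n = -1197.
Distance = |w · n| / |n| = |-1197| / √99549 ≈ 3.79.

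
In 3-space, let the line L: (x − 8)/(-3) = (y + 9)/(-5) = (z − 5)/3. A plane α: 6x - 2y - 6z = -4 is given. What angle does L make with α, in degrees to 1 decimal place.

L has direction (-3, -5, 3) through (8, -9, 5).
sin θ = |n·v| / (|n||v|) = |-26| / (√76 · √43) = 0.45481.
θ ≈ 27.1°.

27.1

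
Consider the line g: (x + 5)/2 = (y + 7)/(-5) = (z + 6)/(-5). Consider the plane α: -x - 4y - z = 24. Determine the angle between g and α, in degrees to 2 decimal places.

g has direction (2, -5, -5) through (-5, -7, -6).
sin θ = |n·v| / (|n||v|) = |23| / (√18 · √54) = 0.73773.
θ ≈ 47.54°.

47.54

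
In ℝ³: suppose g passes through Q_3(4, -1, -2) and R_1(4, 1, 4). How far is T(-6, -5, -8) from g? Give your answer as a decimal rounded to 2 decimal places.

10.18

A direction vector for g is R_1 − Q_3 = (0, 2, 6).
Taking (4, -1, -2) on g with direction v = (0, 2, 6): w = T − (4, -1, -2) = (-10, -4, -6), and w × v = (-12, 60, -20).
Distance = |w × v| / |v| = √4144 / √40 ≈ 10.18.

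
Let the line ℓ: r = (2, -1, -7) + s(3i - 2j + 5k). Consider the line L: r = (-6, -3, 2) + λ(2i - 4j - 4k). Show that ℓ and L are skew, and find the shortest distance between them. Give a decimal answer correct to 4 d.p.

Common perpendicular direction n = (3, -2, 5) × (2, -4, -4) = (28, 22, -8).
With w = (-6, -3, 2) − (2, -1, -7) = (-8, -2, 9), w · n = -340.
Since n ≠ 0 the lines are not parallel, and w · n = -340 ≠ 0 so they do not intersect; hence they are skew.
Distance = |w · n| / |n| = |-340| / √1332 ≈ 9.3159.

9.3159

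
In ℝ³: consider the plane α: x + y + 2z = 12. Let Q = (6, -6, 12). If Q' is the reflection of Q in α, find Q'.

(2, -10, 4)

λ = (n·Q − d)/|n|² = (24 − 12)/6 = 2.
Reflection = Q − 2λn = (6, -6, 12) − 4·(1, 1, 2) = (2, -10, 4).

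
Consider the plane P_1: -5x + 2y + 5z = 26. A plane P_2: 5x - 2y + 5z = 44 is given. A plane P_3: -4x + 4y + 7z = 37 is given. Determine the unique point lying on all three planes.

(1, -2, 7)

Solving the 3×3 linear system -5x + 2y + 5z = 26, 5x - 2y + 5z = 44, -4x + 4y + 7z = 37 (e.g. by elimination or Cramer's rule, determinant = 120) gives (1, -2, 7).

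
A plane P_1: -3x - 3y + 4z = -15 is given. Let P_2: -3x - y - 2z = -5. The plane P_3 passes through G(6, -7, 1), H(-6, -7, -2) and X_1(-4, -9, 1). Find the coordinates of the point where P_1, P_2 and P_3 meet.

GH = (-12, 0, -3), GX_1 = (-10, -2, 0); a normal to P_3 is GH × GX_1 = (-6, 30, 24).
Using G: P_3 has equation -6x + 30y + 24z = -222.
Solving the 3×3 linear system -3x - 3y + 4z = -15, -3x - y - 2z = -5, -6x + 30y + 24z = -222 (e.g. by elimination or Cramer's rule, determinant = -744) gives (5, -4, -3).

(5, -4, -3)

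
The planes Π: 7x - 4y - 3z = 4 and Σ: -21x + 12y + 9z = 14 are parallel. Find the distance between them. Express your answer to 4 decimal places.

Rescale Σ by 1/(-3): 7x - 4y - 3z = -14/3. Then distance = |4 − (-14/3)| / √74 ≈ 1.0075.

1.0075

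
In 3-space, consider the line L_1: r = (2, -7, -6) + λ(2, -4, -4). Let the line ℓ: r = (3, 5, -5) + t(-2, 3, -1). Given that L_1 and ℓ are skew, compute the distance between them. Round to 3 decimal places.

Common perpendicular direction n = (2, -4, -4) × (-2, 3, -1) = (16, 10, -2).
With w = (3, 5, -5) − (2, -7, -6) = (1, 12, 1), w · n = 134.
Distance = |w · n| / |n| = |134| / √360 ≈ 7.062.

7.062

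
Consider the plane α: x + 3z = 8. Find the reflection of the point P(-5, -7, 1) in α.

λ = (n·P − d)/|n|² = (-2 − 8)/10 = -1.
Reflection = P − 2λn = (-5, -7, 1) − (-2)·(1, 0, 3) = (-3, -7, 7).

(-3, -7, 7)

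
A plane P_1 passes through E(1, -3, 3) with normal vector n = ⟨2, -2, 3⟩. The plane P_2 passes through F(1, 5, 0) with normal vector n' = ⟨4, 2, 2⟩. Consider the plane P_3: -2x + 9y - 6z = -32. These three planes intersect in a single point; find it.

(1, 0, 5)

P_1: n·r = n·E gives 2x - 2y + 3z = 17.
P_2: n'·r = n'·F gives 4x + 2y + 2z = 14.
Solving the 3×3 linear system 2x - 2y + 3z = 17, 4x + 2y + 2z = 14, -2x + 9y - 6z = -32 (e.g. by elimination or Cramer's rule, determinant = 20) gives (1, 0, 5).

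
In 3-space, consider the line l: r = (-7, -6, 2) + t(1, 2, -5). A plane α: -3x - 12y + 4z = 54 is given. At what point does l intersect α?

Substitute r = (-7, -6, 2) + t(1, 2, -5) into the plane: 101 + (-47)t = 54, so t = 1.
Intersection: (-7, -6, 2) + 1·(1, 2, -5) = (-6, -4, -3).

(-6, -4, -3)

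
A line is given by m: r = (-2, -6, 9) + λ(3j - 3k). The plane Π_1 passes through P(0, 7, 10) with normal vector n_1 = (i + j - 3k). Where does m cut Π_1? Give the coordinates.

(-2, -3, 6)

Π_1: n_1·r = n_1·P gives x + y - 3z = -23.
Substitute r = (-2, -6, 9) + t(0, 3, -3) into the plane: -35 + 12t = -23, so t = 1.
Intersection: (-2, -6, 9) + 1·(0, 3, -3) = (-2, -3, 6).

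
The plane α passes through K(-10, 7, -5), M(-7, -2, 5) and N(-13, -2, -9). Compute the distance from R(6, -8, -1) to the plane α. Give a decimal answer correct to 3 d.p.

KM = (3, -9, 10), KN = (-3, -9, -4); a normal to α is KM × KN = (126, -18, -54).
Using K: α has equation 126x - 18y - 54z = -1116.
n·R − d = (126)·(6) + (-18)·(-8) + (-54)·(-1) − (-1116) = 2070; |n| = √19116.
Distance = |2070| / √19116 = 2070/√19116 ≈ 14.972.

14.972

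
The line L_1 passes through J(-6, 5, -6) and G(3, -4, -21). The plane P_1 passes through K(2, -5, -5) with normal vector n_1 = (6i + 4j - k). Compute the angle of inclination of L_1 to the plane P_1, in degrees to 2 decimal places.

13.32

A direction vector for L_1 is G − J = (9, -9, -15).
P_1: n_1·r = n_1·K gives 6x + 4y - z = -3.
sin θ = |n·v| / (|n||v|) = |33| / (√53 · √387) = 0.23042.
θ ≈ 13.32°.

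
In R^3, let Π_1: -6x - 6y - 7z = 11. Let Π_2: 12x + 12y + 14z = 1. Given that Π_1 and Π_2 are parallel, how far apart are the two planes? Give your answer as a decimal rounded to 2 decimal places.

1.05

Rescale Π_2 by 1/(-2): -6x - 6y - 7z = -1/2. Then distance = |11 − (-1/2)| / √121 ≈ 1.05.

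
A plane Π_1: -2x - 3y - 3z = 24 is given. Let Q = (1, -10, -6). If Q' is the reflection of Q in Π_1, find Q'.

(5, -4, 0)

λ = (n·Q − d)/|n|² = (46 − 24)/22 = 1.
Reflection = Q − 2λn = (1, -10, -6) − 2·(-2, -3, -3) = (5, -4, 0).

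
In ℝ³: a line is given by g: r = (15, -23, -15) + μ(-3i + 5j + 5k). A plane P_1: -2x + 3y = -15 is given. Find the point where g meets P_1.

(3, -3, 5)

Substitute r = (15, -23, -15) + t(-3, 5, 5) into the plane: -99 + 21t = -15, so t = 4.
Intersection: (15, -23, -15) + 4·(-3, 5, 5) = (3, -3, 5).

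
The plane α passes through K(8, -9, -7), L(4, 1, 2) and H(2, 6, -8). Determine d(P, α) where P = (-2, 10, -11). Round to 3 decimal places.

2.228

KL = (-4, 10, 9), KH = (-6, 15, -1); a normal to α is KL × KH = (-145, -58, 0).
Using K: α has equation -145x - 58y = -638.
n·P − d = (-145)·(-2) + (-58)·(10) + (0)·(-11) − (-638) = 348; |n| = √24389.
Distance = |348| / √24389 = 348/√24389 ≈ 2.228.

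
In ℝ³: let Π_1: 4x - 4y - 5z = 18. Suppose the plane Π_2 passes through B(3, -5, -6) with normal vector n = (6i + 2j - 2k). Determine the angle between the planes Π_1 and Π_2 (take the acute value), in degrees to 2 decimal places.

58.72

Π_2: n·r = n·B gives 6x + 2y - 2z = 20.
cos θ = |n₁·n₂| / (|n₁||n₂|) = |26| / (√57 · √44).
θ = arccos(0.51917) ≈ 58.72°.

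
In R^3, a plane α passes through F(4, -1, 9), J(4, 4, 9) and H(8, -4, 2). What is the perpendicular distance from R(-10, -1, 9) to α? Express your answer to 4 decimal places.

12.1554

FJ = (0, 5, 0), FH = (4, -3, -7); a normal to α is FJ × FH = (-35, 0, -20).
Using F: α has equation -35x - 20z = -320.
n·R − d = (-35)·(-10) + (0)·(-1) + (-20)·(9) − (-320) = 490; |n| = √1625.
Distance = |490| / √1625 = 490/√1625 ≈ 12.1554.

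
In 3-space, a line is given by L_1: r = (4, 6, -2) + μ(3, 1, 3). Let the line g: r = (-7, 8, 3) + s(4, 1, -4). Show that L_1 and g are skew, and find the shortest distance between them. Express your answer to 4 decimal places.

Common perpendicular direction n = (3, 1, 3) × (4, 1, -4) = (-7, 24, -1).
With w = (-7, 8, 3) − (4, 6, -2) = (-11, 2, 5), w · n = 120.
Since n ≠ 0 the lines are not parallel, and w · n = 120 ≠ 0 so they do not intersect; hence they are skew.
Distance = |w · n| / |n| = |120| / √626 ≈ 4.7962.

4.7962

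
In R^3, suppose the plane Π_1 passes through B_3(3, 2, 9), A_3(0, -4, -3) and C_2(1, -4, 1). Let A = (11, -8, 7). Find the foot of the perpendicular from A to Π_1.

B_3A_3 = (-3, -6, -12), B_3C_2 = (-2, -6, -8); a normal to Π_1 is B_3A_3 × B_3C_2 = (-24, 0, 6).
Using B_3: Π_1 has equation -24x + 6z = -18.
Foot = A − λn with λ = (n·A − d)/|n|² = (-222 − (-18))/612 = -1/3.
Foot = (11, -8, 7) − (-1/3)·(-24, 0, 6) = (3, -8, 9).

(3, -8, 9)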